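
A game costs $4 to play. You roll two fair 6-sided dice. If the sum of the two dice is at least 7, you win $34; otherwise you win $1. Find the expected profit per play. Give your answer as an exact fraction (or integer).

65/4 dollars

E[payout] = (5/12)·1 + (7/12)·34 = 81/4
Expected profit = 81/4 − 4 = 65/4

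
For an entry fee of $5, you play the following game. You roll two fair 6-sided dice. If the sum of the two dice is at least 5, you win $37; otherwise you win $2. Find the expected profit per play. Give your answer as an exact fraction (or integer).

E[payout] = (1/6)·2 + (5/6)·37 = 187/6
Expected profit = 187/6 − 5 = 157/6

157/6 dollars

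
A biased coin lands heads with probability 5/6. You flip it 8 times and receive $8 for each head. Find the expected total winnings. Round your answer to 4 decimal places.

$53.3333

E[#heads] = 8·5/6 = 20/3 (linearity over flips).
E[winnings] = 8·20/3 = 160/3.
≈ 53.3333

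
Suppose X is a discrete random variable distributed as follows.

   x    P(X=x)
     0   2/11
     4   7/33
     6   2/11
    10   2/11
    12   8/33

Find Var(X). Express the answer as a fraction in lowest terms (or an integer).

1840/99

E[X] = (2/11)·0 + (7/33)·4 + (2/11)·6 + (2/11)·10 + (8/33)·12 = 20/3
E[X²] = (2/11)·0 + (7/33)·16 + (2/11)·36 + (2/11)·100 + (8/33)·144 = 2080/33
Var(X) = 2080/33 − (20/3)² = 1840/99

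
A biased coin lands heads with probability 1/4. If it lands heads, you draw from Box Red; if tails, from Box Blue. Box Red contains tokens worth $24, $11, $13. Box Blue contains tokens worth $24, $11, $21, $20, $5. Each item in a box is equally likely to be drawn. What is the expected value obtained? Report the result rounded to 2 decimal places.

E[X | Box Red] = (24 + 11 + 13)/3 = 16
E[X | Box Blue] = (24 + 11 + 21 + 20 + 5)/5 = 81/5
E[X] = (1/4)·16 + (3/4)·81/5 = 323/20 ≈ 16.15

$16.15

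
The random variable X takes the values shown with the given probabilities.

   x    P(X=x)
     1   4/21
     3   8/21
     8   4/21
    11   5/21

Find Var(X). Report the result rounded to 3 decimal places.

14.630

E[X] = (4/21)·1 + (8/21)·3 + (4/21)·8 + (5/21)·11 = 115/21
E[X²] = (4/21)·1 + (8/21)·9 + (4/21)·64 + (5/21)·121 = 937/21
Var(X) = 937/21 − (115/21)² = 6452/441 ≈ 14.630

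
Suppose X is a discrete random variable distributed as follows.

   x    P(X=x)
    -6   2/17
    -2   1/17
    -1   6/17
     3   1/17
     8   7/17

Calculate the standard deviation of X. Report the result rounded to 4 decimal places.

E[X] = 39/17, E[X²] = 539/17
Var(X) = E[X²] − (E[X])² = 539/17 − 1521/289 = 7642/289
SD(X) = √(7642/289) ≈ 5.1423

5.1423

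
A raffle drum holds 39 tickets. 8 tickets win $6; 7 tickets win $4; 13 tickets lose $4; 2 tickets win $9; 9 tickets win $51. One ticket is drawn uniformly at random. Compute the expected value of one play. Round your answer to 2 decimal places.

$12.85

E[payout] = (8/39)·6 + (7/39)·4 + (13/39)·(-4) + (2/39)·9 + (9/39)·51 = 167/13
≈ $12.85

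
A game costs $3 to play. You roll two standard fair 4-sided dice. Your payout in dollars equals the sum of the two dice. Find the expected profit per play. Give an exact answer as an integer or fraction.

$2

Distribution of the sum of the two dice: 2 w.p. 1/16, 3 w.p. 1/8, 4 w.p. 3/16, 5 w.p. 1/4, 6 w.p. 3/16, 7 w.p. 1/8, …
E[payout] = (1/16)·2 + (1/8)·3 + (3/16)·4 + (1/4)·5 + (3/16)·6 + (1/8)·7 + (1/16)·8 = 5
Expected profit = 5 − 3 = 2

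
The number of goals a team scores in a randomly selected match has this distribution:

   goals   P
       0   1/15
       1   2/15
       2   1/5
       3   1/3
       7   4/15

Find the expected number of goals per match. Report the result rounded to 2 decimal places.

E[X] = (1/15)·0 + (2/15)·1 + (1/5)·2 + (1/3)·3 + (4/15)·7
     = 17/5 ≈ 3.40

3.40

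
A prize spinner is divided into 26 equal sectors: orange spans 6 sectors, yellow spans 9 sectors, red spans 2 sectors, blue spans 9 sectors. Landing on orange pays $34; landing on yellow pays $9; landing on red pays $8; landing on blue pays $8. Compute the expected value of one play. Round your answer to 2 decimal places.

E[payout] = (6/26)·34 + (9/26)·9 + (2/26)·8 + (9/26)·8 = 373/26
≈ $14.35

$14.35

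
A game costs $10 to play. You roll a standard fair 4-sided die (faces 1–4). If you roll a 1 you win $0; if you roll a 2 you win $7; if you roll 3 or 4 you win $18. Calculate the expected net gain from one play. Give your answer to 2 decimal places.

$0.75

E[payout] = (1/4)·0 + (1/4)·7 + (1/2)·18 = 43/4
Expected profit = 43/4 − 10 = 3/4 ≈ $0.75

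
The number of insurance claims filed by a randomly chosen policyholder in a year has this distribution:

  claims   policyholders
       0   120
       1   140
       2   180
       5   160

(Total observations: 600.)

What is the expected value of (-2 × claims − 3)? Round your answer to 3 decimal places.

Total = 600, so P(claims=0) = 120/600, etc.
E[-2x-3] = (1/5)·(-3) + (7/30)·(-5) + (3/10)·(-7) + (4/15)·(-13)
     = -22/3 ≈ -7.333

-7.333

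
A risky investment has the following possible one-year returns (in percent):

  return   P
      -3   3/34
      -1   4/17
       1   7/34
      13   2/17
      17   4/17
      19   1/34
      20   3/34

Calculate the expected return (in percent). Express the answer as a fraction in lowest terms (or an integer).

257/34

E[X] = (3/34)·(-3) + (4/17)·(-1) + (7/34)·1 + (2/17)·13 + (4/17)·17 + (1/34)·19 + (3/34)·20
     = 257/34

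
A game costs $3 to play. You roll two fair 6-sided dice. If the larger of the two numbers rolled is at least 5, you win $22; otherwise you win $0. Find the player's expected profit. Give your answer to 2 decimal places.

$9.22

E[payout] = (4/9)·0 + (5/9)·22 = 110/9
Expected profit = 110/9 − 3 = 83/9 ≈ $9.22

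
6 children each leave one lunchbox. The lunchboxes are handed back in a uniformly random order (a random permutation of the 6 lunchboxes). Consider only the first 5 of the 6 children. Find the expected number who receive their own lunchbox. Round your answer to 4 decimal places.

0.8333

Let Xᵢ = 1 if person i gets their own lunchbox. For each i, P(Xᵢ=1) = 1/6.
By linearity of expectation, E[X₁+…+X_5] = 5·(1/6) = 5/6.
≈ 0.8333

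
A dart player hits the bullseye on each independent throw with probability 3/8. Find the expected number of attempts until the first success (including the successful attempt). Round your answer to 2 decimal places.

2.67

For a geometric distribution, E[trials] = 1/p = 1/(3/8) = 8/3.
≈ 2.67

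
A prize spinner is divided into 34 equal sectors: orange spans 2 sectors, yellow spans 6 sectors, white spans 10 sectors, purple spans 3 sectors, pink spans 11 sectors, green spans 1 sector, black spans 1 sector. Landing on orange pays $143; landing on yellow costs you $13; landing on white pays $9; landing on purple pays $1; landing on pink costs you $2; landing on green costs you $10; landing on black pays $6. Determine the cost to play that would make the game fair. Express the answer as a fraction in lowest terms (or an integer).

E[payout] = (2/34)·143 + (6/34)·(-13) + (10/34)·9 + (3/34)·1 + (11/34)·(-2) + (1/34)·(-10) + (1/34)·6 = 275/34
Fair fee = E[payout] = 275/34

275/34 dollars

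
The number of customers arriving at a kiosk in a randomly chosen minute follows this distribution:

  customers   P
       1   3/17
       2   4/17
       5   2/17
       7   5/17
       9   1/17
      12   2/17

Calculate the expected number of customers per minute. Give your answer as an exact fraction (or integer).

89/17

E[X] = (3/17)·1 + (4/17)·2 + (2/17)·5 + (5/17)·7 + (1/17)·9 + (2/17)·12
     = 89/17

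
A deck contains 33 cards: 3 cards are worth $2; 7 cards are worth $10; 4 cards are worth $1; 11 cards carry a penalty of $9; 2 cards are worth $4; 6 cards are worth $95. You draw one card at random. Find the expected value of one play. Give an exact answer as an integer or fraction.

E[payout] = (3/33)·2 + (7/33)·10 + (4/33)·1 + (11/33)·(-9) + (2/33)·4 + (6/33)·95 = 559/33

559/33 dollars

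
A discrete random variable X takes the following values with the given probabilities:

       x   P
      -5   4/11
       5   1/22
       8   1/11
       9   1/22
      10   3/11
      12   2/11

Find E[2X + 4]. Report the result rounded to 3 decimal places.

12.909

E[2x+4] = (4/11)·(-6) + (1/22)·14 + (1/11)·20 + (1/22)·22 + (3/11)·24 + (2/11)·28
     = 142/11 ≈ 12.909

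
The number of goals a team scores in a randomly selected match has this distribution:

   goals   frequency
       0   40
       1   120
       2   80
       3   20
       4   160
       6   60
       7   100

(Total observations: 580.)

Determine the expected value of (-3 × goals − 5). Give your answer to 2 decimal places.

-15.55

Total = 580, so P(goals=0) = 40/580, etc.
E[-3x-5] = (2/29)·(-5) + (6/29)·(-8) + (4/29)·(-11) + (1/29)·(-14) + (8/29)·(-17) + (3/29)·(-23) + (5/29)·(-26)
     = -451/29 ≈ -15.55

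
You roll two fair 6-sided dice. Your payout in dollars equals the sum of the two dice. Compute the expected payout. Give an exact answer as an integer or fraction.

Distribution of the sum of the two dice: 2 w.p. 1/36, 3 w.p. 1/18, 4 w.p. 1/12, 5 w.p. 1/9, 6 w.p. 5/36, 7 w.p. 1/6, …
E[payout] = (1/36)·2 + (1/18)·3 + (1/12)·4 + (1/9)·5 + (5/36)·6 + (1/6)·7 + (5/36)·8 + (1/9)·9 + (1/12)·10 + (1/18)·11 + (1/36)·12 = 7

$7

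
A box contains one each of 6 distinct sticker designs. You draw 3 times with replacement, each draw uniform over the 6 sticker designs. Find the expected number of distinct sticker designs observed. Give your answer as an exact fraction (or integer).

Let Xⱼ=1 if type j appears at least once. P(Xⱼ=1) = 1 − ((6−1)/6)^3 = 91/216.
E[#distinct] = 6·91/216 = 91/36.

91/36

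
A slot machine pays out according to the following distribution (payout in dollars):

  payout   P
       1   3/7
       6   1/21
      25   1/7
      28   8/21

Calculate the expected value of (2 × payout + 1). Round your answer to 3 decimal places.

30.905

E[2x+1] = (3/7)·3 + (1/21)·13 + (1/7)·51 + (8/21)·57
     = 649/21 ≈ 30.905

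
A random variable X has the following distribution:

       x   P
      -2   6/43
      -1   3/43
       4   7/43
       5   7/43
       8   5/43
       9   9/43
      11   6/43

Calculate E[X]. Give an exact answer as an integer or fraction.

235/43

E[X] = (6/43)·(-2) + (3/43)·(-1) + (7/43)·4 + (7/43)·5 + (5/43)·8 + (9/43)·9 + (6/43)·11
     = 235/43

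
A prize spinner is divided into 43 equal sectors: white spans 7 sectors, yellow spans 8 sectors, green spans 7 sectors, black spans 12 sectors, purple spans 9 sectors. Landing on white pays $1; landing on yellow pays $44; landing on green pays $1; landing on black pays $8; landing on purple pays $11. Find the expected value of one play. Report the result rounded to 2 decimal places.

$13.05

E[payout] = (7/43)·1 + (8/43)·44 + (7/43)·1 + (12/43)·8 + (9/43)·11 = 561/43
≈ $13.05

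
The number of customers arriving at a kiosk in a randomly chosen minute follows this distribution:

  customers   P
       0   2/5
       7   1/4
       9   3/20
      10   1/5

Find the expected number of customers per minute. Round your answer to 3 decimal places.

5.100

E[X] = (2/5)·0 + (1/4)·7 + (3/20)·9 + (1/5)·10
     = 51/10 ≈ 5.100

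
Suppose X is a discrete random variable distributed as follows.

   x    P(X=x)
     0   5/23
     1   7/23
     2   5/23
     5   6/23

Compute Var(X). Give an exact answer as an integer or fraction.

E[X] = (5/23)·0 + (7/23)·1 + (5/23)·2 + (6/23)·5 = 47/23
E[X²] = (5/23)·0 + (7/23)·1 + (5/23)·4 + (6/23)·25 = 177/23
Var(X) = 177/23 − (47/23)² = 1862/529

1862/529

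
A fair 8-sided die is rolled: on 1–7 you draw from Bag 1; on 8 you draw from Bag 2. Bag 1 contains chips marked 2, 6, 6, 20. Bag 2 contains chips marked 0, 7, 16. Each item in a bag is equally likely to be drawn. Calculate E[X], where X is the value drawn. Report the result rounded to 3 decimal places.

8.396

E[X | Bag 1] = (2 + 6 + 6 + 20)/4 = 17/2
E[X | Bag 2] = (0 + 7 + 16)/3 = 23/3
E[X] = (7/8)·17/2 + (1/8)·23/3 = 403/48 ≈ 8.396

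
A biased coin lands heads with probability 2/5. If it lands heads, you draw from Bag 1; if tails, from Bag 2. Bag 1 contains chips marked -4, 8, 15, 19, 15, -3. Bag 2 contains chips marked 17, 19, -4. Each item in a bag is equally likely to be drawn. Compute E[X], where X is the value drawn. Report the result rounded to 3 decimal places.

E[X | Bag 1] = (-4 + 8 + 15 + 19 + 15 − 3)/6 = 25/3
E[X | Bag 2] = (17 + 19 − 4)/3 = 32/3
E[X] = (2/5)·25/3 + (3/5)·32/3 = 146/15 ≈ 9.733

9.733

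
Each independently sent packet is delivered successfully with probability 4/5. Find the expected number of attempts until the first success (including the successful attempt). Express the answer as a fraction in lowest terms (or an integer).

For a geometric distribution, E[trials] = 1/p = 1/(4/5) = 5/4.

5/4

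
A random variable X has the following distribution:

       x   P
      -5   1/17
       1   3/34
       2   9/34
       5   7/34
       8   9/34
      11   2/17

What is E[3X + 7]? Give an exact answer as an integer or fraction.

362/17

E[3x+7] = (1/17)·(-8) + (3/34)·10 + (9/34)·13 + (7/34)·22 + (9/34)·31 + (2/17)·40
     = 362/17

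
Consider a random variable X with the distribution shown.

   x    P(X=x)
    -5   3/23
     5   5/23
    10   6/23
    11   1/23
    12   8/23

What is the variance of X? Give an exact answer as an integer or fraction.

E[X] = (3/23)·(-5) + (5/23)·5 + (6/23)·10 + (1/23)·11 + (8/23)·12 = 177/23
E[X²] = (3/23)·25 + (5/23)·25 + (6/23)·100 + (1/23)·121 + (8/23)·144 = 2073/23
Var(X) = 2073/23 − (177/23)² = 16350/529

16350/529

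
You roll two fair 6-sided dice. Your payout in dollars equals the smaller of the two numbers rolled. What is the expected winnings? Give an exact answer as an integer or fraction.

91/36 dollars

Distribution of the smaller of the two numbers rolled: 1 w.p. 11/36, 2 w.p. 1/4, 3 w.p. 7/36, 4 w.p. 5/36, 5 w.p. 1/12, 6 w.p. 1/36
E[payout] = (11/36)·1 + (1/4)·2 + (7/36)·3 + (5/36)·4 + (1/12)·5 + (1/36)·6 = 91/36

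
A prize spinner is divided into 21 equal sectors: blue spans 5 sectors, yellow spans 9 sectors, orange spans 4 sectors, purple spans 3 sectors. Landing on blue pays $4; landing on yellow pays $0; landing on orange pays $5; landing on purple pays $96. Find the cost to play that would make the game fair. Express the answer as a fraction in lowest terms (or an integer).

328/21 dollars

E[payout] = (5/21)·4 + (9/21)·0 + (4/21)·5 + (3/21)·96 = 328/21
Fair fee = E[payout] = 328/21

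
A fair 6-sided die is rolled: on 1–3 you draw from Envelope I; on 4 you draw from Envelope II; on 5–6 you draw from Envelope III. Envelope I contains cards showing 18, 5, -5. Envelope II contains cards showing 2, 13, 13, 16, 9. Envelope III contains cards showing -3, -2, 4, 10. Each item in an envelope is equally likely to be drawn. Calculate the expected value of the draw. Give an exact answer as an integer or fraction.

E[X | Envelope I] = (18 + 5 − 5)/3 = 6
E[X | Envelope II] = (2 + 13 + 13 + 16 + 9)/5 = 53/5
E[X | Envelope III] = (-3 − 2 + 4 + 10)/4 = 9/4
E[X] = (1/2)·6 + (1/6)·53/5 + (1/3)·9/4 = 331/60

331/60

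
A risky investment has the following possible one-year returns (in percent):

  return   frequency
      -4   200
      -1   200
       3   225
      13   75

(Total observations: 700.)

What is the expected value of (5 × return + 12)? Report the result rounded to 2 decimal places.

16.64

Total = 700, so P(return=-4) = 200/700, etc.
E[5x+12] = (2/7)·(-8) + (2/7)·7 + (9/28)·27 + (3/28)·77
     = 233/14 ≈ 16.64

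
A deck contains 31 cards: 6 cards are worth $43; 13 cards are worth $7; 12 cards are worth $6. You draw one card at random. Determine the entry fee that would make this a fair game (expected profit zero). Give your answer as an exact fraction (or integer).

421/31 dollars

E[payout] = (6/31)·43 + (13/31)·7 + (12/31)·6 = 421/31
Fair fee = E[payout] = 421/31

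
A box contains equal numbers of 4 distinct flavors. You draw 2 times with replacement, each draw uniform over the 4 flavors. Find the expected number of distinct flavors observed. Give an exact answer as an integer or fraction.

7/4

Let Xⱼ=1 if type j appears at least once. P(Xⱼ=1) = 1 − ((4−1)/4)^2 = 7/16.
E[#distinct] = 4·7/16 = 7/4.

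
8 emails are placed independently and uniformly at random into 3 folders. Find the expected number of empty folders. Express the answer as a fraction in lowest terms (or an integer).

256/2187

Let Xⱼ=1 if folder j is empty. P(Xⱼ=1) = ((3-1)/3)^8 = 256/6561.
By linearity, E[#empty] = 3·256/6561 = 256/2187.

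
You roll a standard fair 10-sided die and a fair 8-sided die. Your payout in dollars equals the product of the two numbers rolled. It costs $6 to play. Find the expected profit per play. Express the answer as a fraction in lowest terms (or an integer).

75/4 dollars

Distribution of the product of the two numbers rolled: 1 w.p. 1/80, 2 w.p. 1/40, 3 w.p. 1/40, 4 w.p. 3/80, 5 w.p. 1/40, 6 w.p. 1/20, …
E[payout] = (1/80)·1 + (1/40)·2 + (1/40)·3 + (3/80)·4 + (1/40)·5 + (1/20)·6 + (1/40)·7 + (1/20)·8 + (1/40)·9 + (3/80)·10 + (1/20)·12 + (1/40)·14 + (1/40)·15 + (3/80)·16 + (3/80)·18 + (3/80)·20 + (1/40)·21 + (1/20)·24 + (1/80)·25 + (1/80)·27 + (1/40)·28 + (3/80)·30 + (1/40)·32 + (1/40)·35 + (1/40)·36 + (3/80)·40 + (1/40)·42 + (1/80)·45 + (1/40)·48 + (1/80)·49 + (1/80)·50 + (1/80)·54 + (1/40)·56 + (1/80)·60 + (1/80)·63 + (1/80)·64 + (1/80)·70 + (1/80)·72 + (1/80)·80 = 99/4
Expected profit = 99/4 − 6 = 75/4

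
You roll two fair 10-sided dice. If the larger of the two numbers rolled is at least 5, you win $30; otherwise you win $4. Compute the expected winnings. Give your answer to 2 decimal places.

E[payout] = (4/25)·4 + (21/25)·30 = 646/25
≈ $25.84

$25.84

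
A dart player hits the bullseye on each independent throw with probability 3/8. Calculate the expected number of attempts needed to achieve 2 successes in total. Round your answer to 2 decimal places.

By linearity (sum of 2 independent geometric waits), E[trials] = 2/p = 2/(3/8) = 16/3.
≈ 5.33

5.33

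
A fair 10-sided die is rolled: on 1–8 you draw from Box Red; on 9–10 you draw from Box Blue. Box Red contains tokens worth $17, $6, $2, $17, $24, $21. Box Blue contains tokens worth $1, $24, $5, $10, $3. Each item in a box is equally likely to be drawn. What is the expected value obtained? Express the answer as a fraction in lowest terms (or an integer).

333/25 dollars

E[X | Box Red] = (17 + 6 + 2 + 17 + 24 + 21)/6 = 29/2
E[X | Box Blue] = (1 + 24 + 5 + 10 + 3)/5 = 43/5
E[X] = (4/5)·29/2 + (1/5)·43/5 = 333/25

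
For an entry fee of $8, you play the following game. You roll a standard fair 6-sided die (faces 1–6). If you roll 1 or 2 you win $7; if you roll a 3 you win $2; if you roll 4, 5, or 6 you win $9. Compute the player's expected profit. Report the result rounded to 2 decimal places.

E[payout] = (1/6)·2 + (1/3)·7 + (1/2)·9 = 43/6
Expected profit = 43/6 − 8 = -5/6 ≈ -$0.83

-$0.83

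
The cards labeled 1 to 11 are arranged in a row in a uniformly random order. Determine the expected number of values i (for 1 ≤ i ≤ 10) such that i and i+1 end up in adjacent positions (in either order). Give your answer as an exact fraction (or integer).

20/11

For each i ∈ {1,…,10}, let Xᵢ = 1 if i and i+1 are adjacent. P(Xᵢ=1) = 2·(11−1)!/11! = 2/11.
By linearity, E[ΣXᵢ] = (10)·(2/11) = 20/11.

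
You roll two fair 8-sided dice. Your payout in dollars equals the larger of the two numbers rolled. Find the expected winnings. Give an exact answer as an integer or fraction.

Distribution of the larger of the two numbers rolled: 1 w.p. 1/64, 2 w.p. 3/64, 3 w.p. 5/64, 4 w.p. 7/64, 5 w.p. 9/64, 6 w.p. 11/64, …
E[payout] = (1/64)·1 + (3/64)·2 + (5/64)·3 + (7/64)·4 + (9/64)·5 + (11/64)·6 + (13/64)·7 + (15/64)·8 = 93/16

93/16 dollars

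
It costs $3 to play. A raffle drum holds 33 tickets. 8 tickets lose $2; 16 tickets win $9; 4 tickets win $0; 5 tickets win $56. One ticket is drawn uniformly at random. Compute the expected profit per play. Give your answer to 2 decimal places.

E[payout] = (8/33)·(-2) + (16/33)·9 + (4/33)·0 + (5/33)·56 = 136/11
Expected profit = 136/11 − 3 = 103/11 ≈ $9.36

$9.36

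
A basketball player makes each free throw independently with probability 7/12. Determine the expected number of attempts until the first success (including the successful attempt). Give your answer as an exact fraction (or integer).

12/7

For a geometric distribution, E[trials] = 1/p = 1/(7/12) = 12/7.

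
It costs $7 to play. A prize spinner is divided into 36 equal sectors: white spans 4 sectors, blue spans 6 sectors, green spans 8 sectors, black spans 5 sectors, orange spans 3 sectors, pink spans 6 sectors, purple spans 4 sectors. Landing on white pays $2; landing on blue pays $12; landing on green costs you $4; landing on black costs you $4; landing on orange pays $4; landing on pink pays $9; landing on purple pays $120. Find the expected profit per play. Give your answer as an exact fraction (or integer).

161/18 dollars

E[payout] = (4/36)·2 + (6/36)·12 + (8/36)·(-4) + (5/36)·(-4) + (3/36)·4 + (6/36)·9 + (4/36)·120 = 287/18
Expected profit = 287/18 − 7 = 161/18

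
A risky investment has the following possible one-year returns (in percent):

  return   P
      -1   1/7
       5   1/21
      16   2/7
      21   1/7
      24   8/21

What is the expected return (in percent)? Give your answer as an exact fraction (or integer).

E[X] = (1/7)·(-1) + (1/21)·5 + (2/7)·16 + (1/7)·21 + (8/21)·24
     = 353/21

353/21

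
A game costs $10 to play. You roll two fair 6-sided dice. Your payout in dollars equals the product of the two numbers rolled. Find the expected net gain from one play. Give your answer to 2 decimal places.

$2.25

Distribution of the product of the two numbers rolled: 1 w.p. 1/36, 2 w.p. 1/18, 3 w.p. 1/18, 4 w.p. 1/12, 5 w.p. 1/18, 6 w.p. 1/9, …
E[payout] = (1/36)·1 + (1/18)·2 + (1/18)·3 + (1/12)·4 + (1/18)·5 + (1/9)·6 + (1/18)·8 + (1/36)·9 + (1/18)·10 + (1/9)·12 + (1/18)·15 + (1/36)·16 + (1/18)·18 + (1/18)·20 + (1/18)·24 + (1/36)·25 + (1/18)·30 + (1/36)·36 = 49/4
Expected profit = 49/4 − 10 = 9/4 ≈ $2.25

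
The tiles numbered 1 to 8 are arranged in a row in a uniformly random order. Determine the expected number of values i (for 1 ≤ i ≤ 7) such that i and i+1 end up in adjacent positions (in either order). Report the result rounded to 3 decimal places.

1.750

For each i ∈ {1,…,7}, let Xᵢ = 1 if i and i+1 are adjacent. P(Xᵢ=1) = 2·(8−1)!/8! = 2/8.
By linearity, E[ΣXᵢ] = (7)·(2/8) = 7/4.
≈ 1.750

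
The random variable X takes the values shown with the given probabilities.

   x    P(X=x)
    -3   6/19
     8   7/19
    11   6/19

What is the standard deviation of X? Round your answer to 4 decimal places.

5.8882

E[X] = 104/19, E[X²] = 1228/19
Var(X) = E[X²] − (E[X])² = 1228/19 − 10816/361 = 12516/361
SD(X) = √(12516/361) ≈ 5.8882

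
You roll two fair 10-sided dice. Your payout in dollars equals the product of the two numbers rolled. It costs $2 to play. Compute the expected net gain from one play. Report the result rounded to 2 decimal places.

Distribution of the product of the two numbers rolled: 1 w.p. 1/100, 2 w.p. 1/50, 3 w.p. 1/50, 4 w.p. 3/100, 5 w.p. 1/50, 6 w.p. 1/25, …
E[payout] = (1/100)·1 + (1/50)·2 + (1/50)·3 + (3/100)·4 + (1/50)·5 + (1/25)·6 + (1/50)·7 + (1/25)·8 + (3/100)·9 + (1/25)·10 + (1/25)·12 + (1/50)·14 + (1/50)·15 + (3/100)·16 + (1/25)·18 + (1/25)·20 + (1/50)·21 + (1/25)·24 + (1/100)·25 + (1/50)·27 + (1/50)·28 + (1/25)·30 + (1/50)·32 + (1/50)·35 + (3/100)·36 + (1/25)·40 + (1/50)·42 + (1/50)·45 + (1/50)·48 + (1/100)·49 + (1/50)·50 + (1/50)·54 + (1/50)·56 + (1/50)·60 + (1/50)·63 + (1/100)·64 + (1/50)·70 + (1/50)·72 + (1/50)·80 + (1/100)·81 + (1/50)·90 + (1/100)·100 = 121/4
Expected profit = 121/4 − 2 = 113/4 ≈ $28.25

$28.25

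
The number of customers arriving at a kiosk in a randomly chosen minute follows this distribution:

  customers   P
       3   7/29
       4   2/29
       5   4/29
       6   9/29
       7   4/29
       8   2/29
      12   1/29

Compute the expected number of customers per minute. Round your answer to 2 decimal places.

E[X] = (7/29)·3 + (2/29)·4 + (4/29)·5 + (9/29)·6 + (4/29)·7 + (2/29)·8 + (1/29)·12
     = 159/29 ≈ 5.48

5.48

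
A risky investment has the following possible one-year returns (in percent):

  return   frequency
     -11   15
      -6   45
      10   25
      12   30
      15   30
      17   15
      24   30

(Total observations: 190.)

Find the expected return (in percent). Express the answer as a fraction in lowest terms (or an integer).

160/19

Total = 190, so P(return=-11) = 15/190, etc.
E[X] = (3/38)·(-11) + (9/38)·(-6) + (5/38)·10 + (3/19)·12 + (3/19)·15 + (3/38)·17 + (3/19)·24
     = 160/19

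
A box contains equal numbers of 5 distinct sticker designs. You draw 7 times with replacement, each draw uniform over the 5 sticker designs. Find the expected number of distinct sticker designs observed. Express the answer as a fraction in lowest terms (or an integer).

Let Xⱼ=1 if type j appears at least once. P(Xⱼ=1) = 1 − ((5−1)/5)^7 = 61741/78125.
E[#distinct] = 5·61741/78125 = 61741/15625.

61741/15625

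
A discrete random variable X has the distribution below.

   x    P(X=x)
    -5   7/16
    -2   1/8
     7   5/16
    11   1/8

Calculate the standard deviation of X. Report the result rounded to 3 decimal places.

6.373

E[X] = 9/8, E[X²] = 335/8
Var(X) = E[X²] − (E[X])² = 335/8 − 81/64 = 2599/64
SD(X) = √(2599/64) ≈ 6.373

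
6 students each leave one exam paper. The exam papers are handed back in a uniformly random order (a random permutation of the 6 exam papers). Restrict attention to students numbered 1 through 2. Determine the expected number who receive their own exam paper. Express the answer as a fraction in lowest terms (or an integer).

Let Xᵢ = 1 if person i gets their own exam paper. For each i, P(Xᵢ=1) = 1/6.
By linearity of expectation, E[X₁+…+X_2] = 2·(1/6) = 1/3.

1/3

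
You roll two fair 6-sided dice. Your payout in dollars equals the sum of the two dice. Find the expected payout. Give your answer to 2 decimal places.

$7.00

Distribution of the sum of the two dice: 2 w.p. 1/36, 3 w.p. 1/18, 4 w.p. 1/12, 5 w.p. 1/9, 6 w.p. 5/36, 7 w.p. 1/6, …
E[payout] = (1/36)·2 + (1/18)·3 + (1/12)·4 + (1/9)·5 + (5/36)·6 + (1/6)·7 + (5/36)·8 + (1/9)·9 + (1/12)·10 + (1/18)·11 + (1/36)·12 = 7
≈ $7.00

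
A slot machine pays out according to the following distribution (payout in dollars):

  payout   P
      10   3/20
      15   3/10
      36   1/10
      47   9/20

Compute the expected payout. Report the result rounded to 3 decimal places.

E[X] = (3/20)·10 + (3/10)·15 + (1/10)·36 + (9/20)·47
     = 123/4 ≈ 30.750

$30.750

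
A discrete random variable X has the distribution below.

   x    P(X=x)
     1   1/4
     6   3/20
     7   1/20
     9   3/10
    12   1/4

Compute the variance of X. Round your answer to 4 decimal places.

E[X] = (1/4)·1 + (3/20)·6 + (1/20)·7 + (3/10)·9 + (1/4)·12 = 36/5
E[X²] = (1/4)·1 + (3/20)·36 + (1/20)·49 + (3/10)·81 + (1/4)·144 = 342/5
Var(X) = 342/5 − (36/5)² = 414/25 ≈ 16.5600

16.5600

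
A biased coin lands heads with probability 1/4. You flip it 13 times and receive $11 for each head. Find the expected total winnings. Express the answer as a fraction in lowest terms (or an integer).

143/4 dollars

E[#heads] = 13·1/4 = 13/4 (linearity over flips).
E[winnings] = 11·13/4 = 143/4.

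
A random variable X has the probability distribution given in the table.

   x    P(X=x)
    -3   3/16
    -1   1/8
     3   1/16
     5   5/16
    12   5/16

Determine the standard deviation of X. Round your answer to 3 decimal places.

5.659

E[X] = 77/16, E[X²] = 883/16
Var(X) = E[X²] − (E[X])² = 883/16 − 5929/256 = 8199/256
SD(X) = √(8199/256) ≈ 5.659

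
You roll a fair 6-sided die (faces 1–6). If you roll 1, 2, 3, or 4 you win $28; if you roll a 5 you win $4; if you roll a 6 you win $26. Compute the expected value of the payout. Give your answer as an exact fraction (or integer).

E[payout] = (1/6)·4 + (1/6)·26 + (2/3)·28 = 71/3

71/3 dollars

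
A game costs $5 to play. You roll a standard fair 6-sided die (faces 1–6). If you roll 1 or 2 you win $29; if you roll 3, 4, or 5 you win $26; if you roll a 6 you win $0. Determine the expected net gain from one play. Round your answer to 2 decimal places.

$17.67

E[payout] = (1/6)·0 + (1/2)·26 + (1/3)·29 = 68/3
Expected profit = 68/3 − 5 = 53/3 ≈ $17.67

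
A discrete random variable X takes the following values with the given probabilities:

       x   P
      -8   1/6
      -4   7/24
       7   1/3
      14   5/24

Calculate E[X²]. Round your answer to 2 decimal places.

72.50

E[X²] = (1/6)·64 + (7/24)·16 + (1/3)·49 + (5/24)·196
     = 145/2 ≈ 72.50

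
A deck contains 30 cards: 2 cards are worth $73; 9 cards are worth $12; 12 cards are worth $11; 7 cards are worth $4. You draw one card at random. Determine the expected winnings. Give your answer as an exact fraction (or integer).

E[payout] = (2/30)·73 + (9/30)·12 + (12/30)·11 + (7/30)·4 = 69/5

69/5 dollars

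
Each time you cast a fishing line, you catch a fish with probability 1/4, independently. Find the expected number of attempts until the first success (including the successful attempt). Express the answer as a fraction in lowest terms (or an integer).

4

For a geometric distribution, E[trials] = 1/p = 1/(1/4) = 4.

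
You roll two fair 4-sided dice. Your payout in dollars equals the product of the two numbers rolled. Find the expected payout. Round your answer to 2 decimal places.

$6.25

Distribution of the product of the two numbers rolled: 1 w.p. 1/16, 2 w.p. 1/8, 3 w.p. 1/8, 4 w.p. 3/16, 6 w.p. 1/8, 8 w.p. 1/8, …
E[payout] = (1/16)·1 + (1/8)·2 + (1/8)·3 + (3/16)·4 + (1/8)·6 + (1/8)·8 + (1/16)·9 + (1/8)·12 + (1/16)·16 = 25/4
≈ $6.25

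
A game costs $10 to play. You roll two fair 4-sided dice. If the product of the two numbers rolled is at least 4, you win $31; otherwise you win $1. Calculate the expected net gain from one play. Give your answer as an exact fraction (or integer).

93/8 dollars

E[payout] = (5/16)·1 + (11/16)·31 = 173/8
Expected profit = 173/8 − 10 = 93/8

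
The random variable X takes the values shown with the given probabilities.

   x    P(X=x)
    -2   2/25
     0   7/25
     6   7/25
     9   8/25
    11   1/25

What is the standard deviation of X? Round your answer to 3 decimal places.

4.211

E[X] = 121/25, E[X²] = 1029/25
Var(X) = E[X²] − (E[X])² = 1029/25 − 14641/625 = 11084/625
SD(X) = √(11084/625) ≈ 4.211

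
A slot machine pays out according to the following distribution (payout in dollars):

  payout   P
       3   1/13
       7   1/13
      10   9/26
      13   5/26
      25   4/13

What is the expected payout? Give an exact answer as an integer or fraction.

E[X] = (1/13)·3 + (1/13)·7 + (9/26)·10 + (5/26)·13 + (4/13)·25
     = 375/26

375/26 dollars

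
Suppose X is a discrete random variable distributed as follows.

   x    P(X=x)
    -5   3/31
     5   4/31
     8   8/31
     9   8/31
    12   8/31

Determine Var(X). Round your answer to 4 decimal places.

E[X] = (3/31)·(-5) + (4/31)·5 + (8/31)·8 + (8/31)·9 + (8/31)·12 = 237/31
E[X²] = (3/31)·25 + (4/31)·25 + (8/31)·64 + (8/31)·81 + (8/31)·144 = 2487/31
Var(X) = 2487/31 − (237/31)² = 20928/961 ≈ 21.7773

21.7773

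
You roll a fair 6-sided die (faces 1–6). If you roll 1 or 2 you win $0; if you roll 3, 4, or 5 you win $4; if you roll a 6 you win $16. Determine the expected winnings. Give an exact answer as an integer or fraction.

E[payout] = (1/3)·0 + (1/2)·4 + (1/6)·16 = 14/3

14/3 dollars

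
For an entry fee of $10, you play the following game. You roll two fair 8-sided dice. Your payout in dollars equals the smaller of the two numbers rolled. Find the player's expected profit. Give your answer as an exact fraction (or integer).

Distribution of the smaller of the two numbers rolled: 1 w.p. 15/64, 2 w.p. 13/64, 3 w.p. 11/64, 4 w.p. 9/64, 5 w.p. 7/64, 6 w.p. 5/64, …
E[payout] = (15/64)·1 + (13/64)·2 + (11/64)·3 + (9/64)·4 + (7/64)·5 + (5/64)·6 + (3/64)·7 + (1/64)·8 = 51/16
Expected profit = 51/16 − 10 = -109/16

-109/16 dollars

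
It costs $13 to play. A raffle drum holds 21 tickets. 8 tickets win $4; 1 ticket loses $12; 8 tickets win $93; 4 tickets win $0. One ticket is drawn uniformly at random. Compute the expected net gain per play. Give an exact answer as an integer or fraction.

E[payout] = (8/21)·4 + (1/21)·(-12) + (8/21)·93 + (4/21)·0 = 764/21
Expected profit = 764/21 − 13 = 491/21

491/21 dollars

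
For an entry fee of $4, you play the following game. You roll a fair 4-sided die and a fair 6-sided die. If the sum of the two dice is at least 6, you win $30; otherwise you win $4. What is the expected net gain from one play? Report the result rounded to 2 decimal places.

E[payout] = (5/12)·4 + (7/12)·30 = 115/6
Expected profit = 115/6 − 4 = 91/6 ≈ $15.17

$15.17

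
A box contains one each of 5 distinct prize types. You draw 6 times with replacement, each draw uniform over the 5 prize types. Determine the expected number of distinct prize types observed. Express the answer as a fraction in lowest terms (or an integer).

11529/3125

Let Xⱼ=1 if type j appears at least once. P(Xⱼ=1) = 1 − ((5−1)/5)^6 = 11529/15625.
E[#distinct] = 5·11529/15625 = 11529/3125.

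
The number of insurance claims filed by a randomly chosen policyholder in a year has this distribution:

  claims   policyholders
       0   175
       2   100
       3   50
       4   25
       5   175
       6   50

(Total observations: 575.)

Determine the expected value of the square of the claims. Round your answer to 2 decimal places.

Total = 575, so P(claims=0) = 175/575, etc.
E[X²] = (7/23)·0 + (4/23)·4 + (2/23)·9 + (1/23)·16 + (7/23)·25 + (2/23)·36
     = 297/23 ≈ 12.91

12.91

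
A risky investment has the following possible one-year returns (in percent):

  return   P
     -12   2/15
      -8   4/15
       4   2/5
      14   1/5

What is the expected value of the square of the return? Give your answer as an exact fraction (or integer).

1228/15

E[X²] = (2/15)·144 + (4/15)·64 + (2/5)·16 + (1/5)·196
     = 1228/15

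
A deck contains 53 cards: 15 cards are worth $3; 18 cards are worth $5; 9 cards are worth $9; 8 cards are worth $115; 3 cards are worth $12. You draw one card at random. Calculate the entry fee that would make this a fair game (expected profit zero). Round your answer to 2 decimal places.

$22.11

E[payout] = (15/53)·3 + (18/53)·5 + (9/53)·9 + (8/53)·115 + (3/53)·12 = 1172/53
Fair fee = E[payout] = 1172/53 ≈ $22.11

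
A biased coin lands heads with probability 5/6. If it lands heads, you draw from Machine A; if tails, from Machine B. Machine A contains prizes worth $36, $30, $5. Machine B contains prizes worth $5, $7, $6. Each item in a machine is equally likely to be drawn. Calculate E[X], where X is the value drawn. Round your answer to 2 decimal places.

$20.72

E[X | Machine A] = (36 + 30 + 5)/3 = 71/3
E[X | Machine B] = (5 + 7 + 6)/3 = 6
E[X] = (5/6)·71/3 + (1/6)·6 = 373/18 ≈ 20.72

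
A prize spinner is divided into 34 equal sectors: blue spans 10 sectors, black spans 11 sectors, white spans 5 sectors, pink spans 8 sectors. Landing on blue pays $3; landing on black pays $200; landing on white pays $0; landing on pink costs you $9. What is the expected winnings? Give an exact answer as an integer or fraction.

E[payout] = (10/34)·3 + (11/34)·200 + (5/34)·0 + (8/34)·(-9) = 1079/17

1079/17 dollars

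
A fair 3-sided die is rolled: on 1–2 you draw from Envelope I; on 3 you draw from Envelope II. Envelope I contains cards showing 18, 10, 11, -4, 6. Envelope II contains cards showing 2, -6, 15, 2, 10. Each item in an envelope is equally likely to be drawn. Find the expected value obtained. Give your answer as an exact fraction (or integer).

7

E[X | Envelope I] = (18 + 10 + 11 − 4 + 6)/5 = 41/5
E[X | Envelope II] = (2 − 6 + 15 + 2 + 10)/5 = 23/5
E[X] = (2/3)·41/5 + (1/3)·23/5 = 7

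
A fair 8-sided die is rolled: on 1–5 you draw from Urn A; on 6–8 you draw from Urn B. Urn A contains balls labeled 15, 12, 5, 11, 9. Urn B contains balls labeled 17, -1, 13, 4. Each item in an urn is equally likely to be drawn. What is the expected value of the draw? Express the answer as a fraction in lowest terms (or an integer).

E[X | Urn A] = (15 + 12 + 5 + 11 + 9)/5 = 52/5
E[X | Urn B] = (17 − 1 + 13 + 4)/4 = 33/4
E[X] = (5/8)·52/5 + (3/8)·33/4 = 307/32

307/32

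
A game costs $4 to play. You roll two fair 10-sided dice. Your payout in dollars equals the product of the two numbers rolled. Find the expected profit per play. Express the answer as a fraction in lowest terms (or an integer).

105/4 dollars

Distribution of the product of the two numbers rolled: 1 w.p. 1/100, 2 w.p. 1/50, 3 w.p. 1/50, 4 w.p. 3/100, 5 w.p. 1/50, 6 w.p. 1/25, …
E[payout] = (1/100)·1 + (1/50)·2 + (1/50)·3 + (3/100)·4 + (1/50)·5 + (1/25)·6 + (1/50)·7 + (1/25)·8 + (3/100)·9 + (1/25)·10 + (1/25)·12 + (1/50)·14 + (1/50)·15 + (3/100)·16 + (1/25)·18 + (1/25)·20 + (1/50)·21 + (1/25)·24 + (1/100)·25 + (1/50)·27 + (1/50)·28 + (1/25)·30 + (1/50)·32 + (1/50)·35 + (3/100)·36 + (1/25)·40 + (1/50)·42 + (1/50)·45 + (1/50)·48 + (1/100)·49 + (1/50)·50 + (1/50)·54 + (1/50)·56 + (1/50)·60 + (1/50)·63 + (1/100)·64 + (1/50)·70 + (1/50)·72 + (1/50)·80 + (1/100)·81 + (1/50)·90 + (1/100)·100 = 121/4
Expected profit = 121/4 − 4 = 105/4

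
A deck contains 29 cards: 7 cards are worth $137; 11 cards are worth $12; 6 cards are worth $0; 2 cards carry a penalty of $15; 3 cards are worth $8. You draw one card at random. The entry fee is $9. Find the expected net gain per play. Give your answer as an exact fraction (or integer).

E[payout] = (7/29)·137 + (11/29)·12 + (6/29)·0 + (2/29)·(-15) + (3/29)·8 = 1085/29
Expected profit = 1085/29 − 9 = 824/29

824/29 dollars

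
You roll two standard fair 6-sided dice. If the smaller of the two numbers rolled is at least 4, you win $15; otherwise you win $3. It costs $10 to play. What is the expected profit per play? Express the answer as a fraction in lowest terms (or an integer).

E[payout] = (3/4)·3 + (1/4)·15 = 6
Expected profit = 6 − 10 = -4

-$4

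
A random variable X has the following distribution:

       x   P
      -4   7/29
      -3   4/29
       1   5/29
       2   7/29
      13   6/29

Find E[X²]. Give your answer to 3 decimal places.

E[X²] = (7/29)·16 + (4/29)·9 + (5/29)·1 + (7/29)·4 + (6/29)·169
     = 1195/29 ≈ 41.207

41.207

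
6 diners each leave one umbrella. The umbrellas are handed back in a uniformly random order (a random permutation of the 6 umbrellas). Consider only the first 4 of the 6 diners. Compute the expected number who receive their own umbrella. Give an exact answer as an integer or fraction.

2/3

Let Xᵢ = 1 if person i gets their own umbrella. For each i, P(Xᵢ=1) = 1/6.
By linearity of expectation, E[X₁+…+X_4] = 4·(1/6) = 2/3.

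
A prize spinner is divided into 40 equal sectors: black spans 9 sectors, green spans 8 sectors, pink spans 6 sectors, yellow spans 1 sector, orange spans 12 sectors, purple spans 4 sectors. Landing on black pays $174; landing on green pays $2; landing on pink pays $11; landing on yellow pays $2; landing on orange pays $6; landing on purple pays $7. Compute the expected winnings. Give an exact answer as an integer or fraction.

E[payout] = (9/40)·174 + (8/40)·2 + (6/40)·11 + (1/40)·2 + (12/40)·6 + (4/40)·7 = 175/4

175/4 dollars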